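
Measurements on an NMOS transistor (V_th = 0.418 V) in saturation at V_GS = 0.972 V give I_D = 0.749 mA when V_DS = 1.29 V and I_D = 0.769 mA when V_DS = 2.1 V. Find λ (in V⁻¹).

λ = 0.0344 V⁻¹

With V_GS fixed, I_D ∝ (1 + λ V_DS) in saturation, so I_D2/I_D1 = (1 + λ V_DS2)/(1 + λ V_DS1).
0.769/0.749 = 1.027 = (1 + 2.1 λ)/(1 + 1.29 λ).
Solving: λ (I_D1 V_DS2 − I_D2 V_DS1) = I_D2 − I_D1, so λ = (0.769 − 0.749) / (0.749 × 2.1 − 0.769 × 1.29) = 0.02 / 0.581 = 0.0344 V⁻¹.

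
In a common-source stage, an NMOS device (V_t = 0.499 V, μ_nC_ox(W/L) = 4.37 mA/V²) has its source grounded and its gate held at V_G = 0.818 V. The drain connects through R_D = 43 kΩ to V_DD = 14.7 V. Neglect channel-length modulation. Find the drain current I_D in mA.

I_D = 0.222 mA

V_GS = V_G = 0.818 V, so V_ov = 0.818 − 0.499 = 0.319 V.
Assume saturation: I_D = ½ k_n V_ov² = 0.5 × 4.37 × 0.319² = 0.222 mA, giving V_DS = V_DD − I_D R_D = 14.7 − 0.222 × 43 = 5.14 V.
V_DS = 5.14 V ≥ V_ov = 0.319 V, confirming saturation.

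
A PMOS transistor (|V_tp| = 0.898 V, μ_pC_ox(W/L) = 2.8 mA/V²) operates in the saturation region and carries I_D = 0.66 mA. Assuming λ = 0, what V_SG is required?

V_SG = 1.58 V

In saturation I_D = ½ k_p (V_SG − |V_tp|)², so V_SG − |V_tp| = √(2 I_D / k_p) = √(2 × 0.66 / 2.8) = 0.687 V.
V_SG = 0.898 + 0.687 = 1.58 V.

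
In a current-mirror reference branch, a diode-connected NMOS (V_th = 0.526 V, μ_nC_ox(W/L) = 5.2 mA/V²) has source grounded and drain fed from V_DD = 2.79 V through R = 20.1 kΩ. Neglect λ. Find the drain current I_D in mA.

With gate tied to drain, V_GS = V_DS ≥ V_GS − V_th, so the device is in saturation.
KCL at the drain: ½ k_n (V_GS − V_th)² = (V_DD − V_GS)/R.
Let x = V_GS − 0.526. Then 52.3 x² + x − 2.264 = 0, giving x = 0.199 V (positive root), so V_GS = 0.725 V.
I_D = (V_DD − V_GS)/R = (2.79 − 0.725) / 20.1 = 0.103 mA.

I_D = 0.103 mA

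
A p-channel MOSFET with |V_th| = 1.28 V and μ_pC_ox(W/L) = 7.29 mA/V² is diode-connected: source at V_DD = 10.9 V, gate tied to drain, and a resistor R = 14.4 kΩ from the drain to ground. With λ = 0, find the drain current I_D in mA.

With gate tied to drain, V_SG = V_SD ≥ V_SG − |V_th|, so the device is in saturation.
KCL at the drain: ½ k_p (V_SG − |V_th|)² = (V_DD − V_SG)/R.
Let x = V_SG − 1.28. Then 52.5 x² + x − 9.62 = 0, giving x = 0.419 V (positive root), so V_SG = 1.7 V.
I_D = (V_DD − V_SG)/R = (10.9 − 1.7) / 14.4 = 0.639 mA.

I_D = 0.639 mA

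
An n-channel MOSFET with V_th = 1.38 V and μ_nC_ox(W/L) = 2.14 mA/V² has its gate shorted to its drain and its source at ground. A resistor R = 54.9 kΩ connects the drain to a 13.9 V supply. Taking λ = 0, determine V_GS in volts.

V_GS = 1.83 V

With gate tied to drain, V_GS = V_DS ≥ V_GS − V_th, so the device is in saturation.
KCL at the drain: ½ k_n (V_GS − V_th)² = (V_DD − V_GS)/R.
Let x = V_GS − 1.38. Then 58.7 x² + x − 12.52 = 0, giving x = 0.453 V (positive root), so V_GS = 1.83 V.
I_D = (V_DD − V_GS)/R = (13.9 − 1.83) / 54.9 = 0.22 mA.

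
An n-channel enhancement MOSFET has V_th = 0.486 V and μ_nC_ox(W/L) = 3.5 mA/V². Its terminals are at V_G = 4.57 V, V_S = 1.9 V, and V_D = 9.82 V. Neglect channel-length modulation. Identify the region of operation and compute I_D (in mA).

Saturation; I_D = 8.35 mA

V_GS = V_G − V_S = 4.57 − 1.9 = 2.67 V; V_DS = V_D − V_S = 9.82 − 1.9 = 7.92 V.
V_ov = V_GS − V_th = 2.67 − 0.486 = 2.18 V.
Since V_DS = 7.92 V ≥ V_ov = 2.18 V, the device is in saturation.
I_D = ½ k_n V_ov² = 0.5 × 3.5 × 2.18² = 8.35 mA.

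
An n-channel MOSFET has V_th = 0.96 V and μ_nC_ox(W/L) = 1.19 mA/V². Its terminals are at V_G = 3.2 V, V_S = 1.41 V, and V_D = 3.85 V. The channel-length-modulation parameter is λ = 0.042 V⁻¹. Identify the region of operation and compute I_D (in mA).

V_GS = V_G − V_S = 3.2 − 1.41 = 1.79 V; V_DS = V_D − V_S = 3.85 − 1.41 = 2.44 V.
V_ov = V_GS − V_th = 1.79 − 0.96 = 0.83 V.
Since V_DS = 2.44 V ≥ V_ov = 0.83 V, the device is in saturation.
I_D = ½ k_n V_ov² (1 + λ V_DS) = 0.5 × 1.19 × 0.83² × (1 + 0.042 × 2.44) = 0.452 mA.

Saturation; I_D = 0.452 mA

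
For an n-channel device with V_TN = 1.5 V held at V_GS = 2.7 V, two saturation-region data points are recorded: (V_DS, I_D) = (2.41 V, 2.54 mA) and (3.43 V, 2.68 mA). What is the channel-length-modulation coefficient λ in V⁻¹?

λ = 0.0621 V⁻¹

With V_GS fixed, I_D ∝ (1 + λ V_DS) in saturation, so I_D2/I_D1 = (1 + λ V_DS2)/(1 + λ V_DS1).
2.68/2.54 = 1.055 = (1 + 3.43 λ)/(1 + 2.41 λ).
Solving: λ (I_D1 V_DS2 − I_D2 V_DS1) = I_D2 − I_D1, so λ = (2.68 − 2.54) / (2.54 × 3.43 − 2.68 × 2.41) = 0.14 / 2.25 = 0.0621 V⁻¹.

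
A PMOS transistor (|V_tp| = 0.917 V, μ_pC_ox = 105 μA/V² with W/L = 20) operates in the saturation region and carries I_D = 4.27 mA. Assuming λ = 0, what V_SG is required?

k_p = μ_pC_ox · (W/L) = 2.1 mA/V².
In saturation I_D = ½ k_p (V_SG − |V_tp|)², so V_SG − |V_tp| = √(2 I_D / k_p) = √(2 × 4.27 / 2.1) = 2.02 V.
V_SG = 0.917 + 2.02 = 2.93 V.

V_SG = 2.93 V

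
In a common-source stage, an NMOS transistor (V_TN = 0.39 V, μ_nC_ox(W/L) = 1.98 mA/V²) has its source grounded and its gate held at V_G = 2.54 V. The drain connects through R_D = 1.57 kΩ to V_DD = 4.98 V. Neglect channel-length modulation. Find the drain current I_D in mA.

V_GS = V_G = 2.54 V, so V_ov = 2.54 − 0.39 = 2.15 V.
Assume saturation: I_D = ½ k_n V_ov² = 0.5 × 1.98 × 2.15² = 4.58 mA, giving V_DS = V_DD − I_D R_D = 4.98 − 4.58 × 1.57 = -2.2 V.
But -2.2 V < V_ov = 2.15 V, so the device is actually in triode.
In triode I_D = k_n[V_ov V_DS − ½ V_DS²] and I_D = (V_DD − V_DS)/R_D. Equating: 1.55 V_DS² − 7.683 V_DS + 4.98 = 0, giving V_DS = 0.767 V (the root below V_ov).
I_D = (4.98 − 0.767) / 1.57 = 2.68 mA.

I_D = 2.68 mA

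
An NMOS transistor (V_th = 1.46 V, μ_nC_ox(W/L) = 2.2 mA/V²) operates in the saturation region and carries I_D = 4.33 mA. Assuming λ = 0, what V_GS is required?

V_GS = 3.44 V

In saturation I_D = ½ k_n (V_GS − V_th)², so V_GS − V_th = √(2 I_D / k_n) = √(2 × 4.33 / 2.2) = 1.98 V.
V_GS = 1.46 + 1.98 = 3.44 V.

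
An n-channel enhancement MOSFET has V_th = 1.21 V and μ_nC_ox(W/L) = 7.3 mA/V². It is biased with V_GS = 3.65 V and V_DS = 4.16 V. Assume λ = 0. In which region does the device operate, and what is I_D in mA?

Saturation; I_D = 21.7 mA

V_ov = V_GS − V_th = 3.65 − 1.21 = 2.44 V.
Since V_DS = 4.16 V ≥ V_ov = 2.44 V, the device is in saturation.
I_D = ½ k_n V_ov² = 0.5 × 7.3 × 2.44² = 21.7 mA.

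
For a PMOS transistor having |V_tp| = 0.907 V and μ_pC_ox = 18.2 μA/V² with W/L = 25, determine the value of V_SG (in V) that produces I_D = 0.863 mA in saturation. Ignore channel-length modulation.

V_SG = 2.85 V

k_p = μ_pC_ox · (W/L) = 0.455 mA/V².
In saturation I_D = ½ k_p (V_SG − |V_tp|)², so V_SG − |V_tp| = √(2 I_D / k_p) = √(2 × 0.863 / 0.455) = 1.95 V.
V_SG = 0.907 + 1.95 = 2.85 V.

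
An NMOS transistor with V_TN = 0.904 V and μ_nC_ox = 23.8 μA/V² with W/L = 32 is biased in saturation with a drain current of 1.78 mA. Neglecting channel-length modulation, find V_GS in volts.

k_n = μ_nC_ox · (W/L) = 0.7616 mA/V².
In saturation I_D = ½ k_n (V_GS − V_TN)², so V_GS − V_TN = √(2 I_D / k_n) = √(2 × 1.78 / 0.7616) = 2.16 V.
V_GS = 0.904 + 2.16 = 3.07 V.

V_GS = 3.07 V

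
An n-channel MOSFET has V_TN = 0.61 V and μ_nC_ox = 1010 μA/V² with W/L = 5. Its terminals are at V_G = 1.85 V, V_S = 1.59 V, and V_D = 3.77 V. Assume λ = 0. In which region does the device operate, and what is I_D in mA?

Cutoff; I_D = 0 mA

V_GS = V_G − V_S = 1.85 − 1.59 = 0.26 V; V_DS = V_D − V_S = 3.77 − 1.59 = 2.18 V.
V_GS = 0.26 V < V_TN = 0.61 V, so the transistor is in cutoff.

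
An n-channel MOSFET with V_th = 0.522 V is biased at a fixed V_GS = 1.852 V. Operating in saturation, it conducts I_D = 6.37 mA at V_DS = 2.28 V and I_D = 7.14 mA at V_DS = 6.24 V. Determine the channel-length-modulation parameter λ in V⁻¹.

With V_GS fixed, I_D ∝ (1 + λ V_DS) in saturation, so I_D2/I_D1 = (1 + λ V_DS2)/(1 + λ V_DS1).
7.14/6.37 = 1.121 = (1 + 6.24 λ)/(1 + 2.28 λ).
Solving: λ (I_D1 V_DS2 − I_D2 V_DS1) = I_D2 − I_D1, so λ = (7.14 − 6.37) / (6.37 × 6.24 − 7.14 × 2.28) = 0.77 / 23.5 = 0.0328 V⁻¹.

λ = 0.0328 V⁻¹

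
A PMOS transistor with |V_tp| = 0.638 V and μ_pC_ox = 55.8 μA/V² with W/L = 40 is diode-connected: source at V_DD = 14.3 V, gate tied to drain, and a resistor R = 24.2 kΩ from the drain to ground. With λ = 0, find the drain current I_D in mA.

With gate tied to drain, V_SG = V_SD ≥ V_SG − |V_tp|, so the device is in saturation.
k_p = μ_pC_ox · (W/L) = 2.232 mA/V².
KCL at the drain: ½ k_p (V_SG − |V_tp|)² = (V_DD − V_SG)/R.
Let x = V_SG − 0.638. Then 27 x² + x − 13.66 = 0, giving x = 0.693 V (positive root), so V_SG = 1.33 V.
I_D = (V_DD − V_SG)/R = (14.3 − 1.33) / 24.2 = 0.536 mA.

I_D = 0.536 mA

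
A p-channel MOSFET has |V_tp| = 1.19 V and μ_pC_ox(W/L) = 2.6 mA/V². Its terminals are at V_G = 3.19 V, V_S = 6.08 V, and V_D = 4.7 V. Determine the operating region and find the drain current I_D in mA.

V_SG = V_S − V_G = 6.08 − 3.19 = 2.89 V; V_SD = V_S − V_D = 6.08 − 4.7 = 1.38 V.
V_ov = V_SG − |V_tp| = 2.89 − 1.19 = 1.7 V.
Since V_SD = 1.38 V < V_ov = 1.7 V, the device is in the triode region.
I_D = k_p [V_ov · V_SD − ½ V_SD²] = 2.6 × [1.7 × 1.38 − 0.5 × 1.38²] = 3.62 mA.

Triode; I_D = 3.62 mA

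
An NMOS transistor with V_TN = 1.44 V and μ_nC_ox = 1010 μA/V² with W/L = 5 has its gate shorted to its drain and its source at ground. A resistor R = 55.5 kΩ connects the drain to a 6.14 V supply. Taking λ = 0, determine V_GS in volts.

V_GS = 1.62 V

With gate tied to drain, V_GS = V_DS ≥ V_GS − V_TN, so the device is in saturation.
k_n = μ_nC_ox · (W/L) = 5.05 mA/V².
KCL at the drain: ½ k_n (V_GS − V_TN)² = (V_DD − V_GS)/R.
Let x = V_GS − 1.44. Then 140 x² + x − 4.7 = 0, giving x = 0.18 V (positive root), so V_GS = 1.62 V.
I_D = (V_DD − V_GS)/R = (6.14 − 1.62) / 55.5 = 0.0814 mA.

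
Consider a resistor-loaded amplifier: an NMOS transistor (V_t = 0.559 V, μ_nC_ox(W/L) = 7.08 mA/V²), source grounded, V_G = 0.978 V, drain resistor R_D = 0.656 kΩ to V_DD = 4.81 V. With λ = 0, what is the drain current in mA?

V_GS = V_G = 0.978 V, so V_ov = 0.978 − 0.559 = 0.419 V.
Assume saturation: I_D = ½ k_n V_ov² = 0.5 × 7.08 × 0.419² = 0.621 mA, giving V_DS = V_DD − I_D R_D = 4.81 − 0.621 × 0.656 = 4.4 V.
V_DS = 4.4 V ≥ V_ov = 0.419 V, confirming saturation.

I_D = 0.621 mA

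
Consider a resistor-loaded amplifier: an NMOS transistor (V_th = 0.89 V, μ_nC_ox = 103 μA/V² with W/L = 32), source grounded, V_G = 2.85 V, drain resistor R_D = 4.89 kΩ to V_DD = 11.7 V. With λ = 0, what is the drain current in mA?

I_D = 2.31 mA

V_GS = V_G = 2.85 V, so V_ov = 2.85 − 0.89 = 1.96 V.
k_n = μ_nC_ox · (W/L) = 3.296 mA/V².
Assume saturation: I_D = ½ k_n V_ov² = 0.5 × 3.296 × 1.96² = 6.33 mA, giving V_DS = V_DD − I_D R_D = 11.7 − 6.33 × 4.89 = -19.3 V.
But -19.3 V < V_ov = 1.96 V, so the device is actually in triode.
In triode I_D = k_n[V_ov V_DS − ½ V_DS²] and I_D = (V_DD − V_DS)/R_D. Equating: 8.06 V_DS² − 32.59 V_DS + 11.7 = 0, giving V_DS = 0.398 V (the root below V_ov).
I_D = (11.7 − 0.398) / 4.89 = 2.31 mA.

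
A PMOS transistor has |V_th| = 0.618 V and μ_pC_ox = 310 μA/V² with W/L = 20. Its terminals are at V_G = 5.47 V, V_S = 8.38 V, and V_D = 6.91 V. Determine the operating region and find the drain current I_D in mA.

V_SG = V_S − V_G = 8.38 − 5.47 = 2.91 V; V_SD = V_S − V_D = 8.38 − 6.91 = 1.47 V.
k_p = μ_pC_ox · (W/L) = 6.2 mA/V².
V_ov = V_SG − |V_th| = 2.91 − 0.618 = 2.29 V.
Since V_SD = 1.47 V < V_ov = 2.29 V, the device is in the triode region.
I_D = k_p [V_ov · V_SD − ½ V_SD²] = 6.2 × [2.29 × 1.47 − 0.5 × 1.47²] = 14.2 mA.

Triode; I_D = 14.2 mA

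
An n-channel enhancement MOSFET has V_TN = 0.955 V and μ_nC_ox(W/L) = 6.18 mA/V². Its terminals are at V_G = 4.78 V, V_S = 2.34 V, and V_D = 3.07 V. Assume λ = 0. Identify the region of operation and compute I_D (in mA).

Triode; I_D = 5.05 mA

V_GS = V_G − V_S = 4.78 − 2.34 = 2.44 V; V_DS = V_D − V_S = 3.07 − 2.34 = 0.73 V.
V_ov = V_GS − V_TN = 2.44 − 0.955 = 1.49 V.
Since V_DS = 0.73 V < V_ov = 1.49 V, the device is in the triode region.
I_D = k_n [V_ov · V_DS − ½ V_DS²] = 6.18 × [1.49 × 0.73 − 0.5 × 0.73²] = 5.05 mA.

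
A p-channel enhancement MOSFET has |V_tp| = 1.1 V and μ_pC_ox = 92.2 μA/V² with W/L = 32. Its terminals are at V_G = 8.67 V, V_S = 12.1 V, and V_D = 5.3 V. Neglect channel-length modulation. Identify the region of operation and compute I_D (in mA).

V_SG = V_S − V_G = 12.1 − 8.67 = 3.43 V; V_SD = V_S − V_D = 12.1 − 5.3 = 6.8 V.
k_p = μ_pC_ox · (W/L) = 2.95 mA/V².
V_ov = V_SG − |V_tp| = 3.43 − 1.1 = 2.33 V.
Since V_SD = 6.8 V ≥ V_ov = 2.33 V, the device is in saturation.
I_D = ½ k_p V_ov² = 0.5 × 2.95 × 2.33² = 8.01 mA.

Saturation; I_D = 8.01 mA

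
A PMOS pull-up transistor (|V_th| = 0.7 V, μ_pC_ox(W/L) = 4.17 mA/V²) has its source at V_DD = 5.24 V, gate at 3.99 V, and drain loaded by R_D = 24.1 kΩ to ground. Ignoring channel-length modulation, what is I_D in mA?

I_D = 0.213 mA

V_SG = V_DD − V_G = 5.24 − 3.99 = 1.25 V, so V_ov = 1.25 − 0.7 = 0.55 V.
Assume saturation: I_D = ½ k_p V_ov² = 0.5 × 4.17 × 0.55² = 0.631 mA, giving V_SD = V_DD − I_D R_D = 5.24 − 0.631 × 24.1 = -9.96 V.
But -9.96 V < V_ov = 0.55 V, so the device is actually in triode.
In triode I_D = k_p[V_ov V_SD − ½ V_SD²] and I_D = (V_DD − V_SD)/R_D. Equating: 50.2 V_SD² − 56.27 V_SD + 5.24 = 0, giving V_SD = 0.102 V (the root below V_ov).
I_D = (5.24 − 0.102) / 24.1 = 0.213 mA.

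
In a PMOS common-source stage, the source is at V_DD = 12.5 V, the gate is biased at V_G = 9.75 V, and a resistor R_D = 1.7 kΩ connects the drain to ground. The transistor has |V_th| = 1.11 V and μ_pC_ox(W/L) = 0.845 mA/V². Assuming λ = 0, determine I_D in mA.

I_D = 1.14 mA

V_SG = V_DD − V_G = 12.5 − 9.75 = 2.75 V, so V_ov = 2.75 − 1.11 = 1.64 V.
Assume saturation: I_D = ½ k_p V_ov² = 0.5 × 0.845 × 1.64² = 1.14 mA, giving V_SD = V_DD − I_D R_D = 12.5 − 1.14 × 1.7 = 10.6 V.
V_SD = 10.6 V ≥ V_ov = 1.64 V, confirming saturation.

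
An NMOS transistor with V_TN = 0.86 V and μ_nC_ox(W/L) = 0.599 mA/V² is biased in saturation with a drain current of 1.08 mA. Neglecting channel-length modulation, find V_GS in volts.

V_GS = 2.76 V

In saturation I_D = ½ k_n (V_GS − V_TN)², so V_GS − V_TN = √(2 I_D / k_n) = √(2 × 1.08 / 0.599) = 1.9 V.
V_GS = 0.86 + 1.9 = 2.76 V.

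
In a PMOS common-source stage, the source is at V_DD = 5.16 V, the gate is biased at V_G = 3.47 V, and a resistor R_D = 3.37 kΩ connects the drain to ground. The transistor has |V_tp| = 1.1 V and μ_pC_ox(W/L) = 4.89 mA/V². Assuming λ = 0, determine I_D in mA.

I_D = 0.851 mA

V_SG = V_DD − V_G = 5.16 − 3.47 = 1.69 V, so V_ov = 1.69 − 1.1 = 0.59 V.
Assume saturation: I_D = ½ k_p V_ov² = 0.5 × 4.89 × 0.59² = 0.851 mA, giving V_SD = V_DD − I_D R_D = 5.16 − 0.851 × 3.37 = 2.29 V.
V_SD = 2.29 V ≥ V_ov = 0.59 V, confirming saturation.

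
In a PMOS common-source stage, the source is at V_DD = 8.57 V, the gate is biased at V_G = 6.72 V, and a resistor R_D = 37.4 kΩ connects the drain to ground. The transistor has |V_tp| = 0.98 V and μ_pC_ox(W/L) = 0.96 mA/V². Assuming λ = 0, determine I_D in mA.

V_SG = V_DD − V_G = 8.57 − 6.72 = 1.85 V, so V_ov = 1.85 − 0.98 = 0.87 V.
Assume saturation: I_D = ½ k_p V_ov² = 0.5 × 0.96 × 0.87² = 0.363 mA, giving V_SD = V_DD − I_D R_D = 8.57 − 0.363 × 37.4 = -5.02 V.
But -5.02 V < V_ov = 0.87 V, so the device is actually in triode.
In triode I_D = k_p[V_ov V_SD − ½ V_SD²] and I_D = (V_DD − V_SD)/R_D. Equating: 18 V_SD² − 32.24 V_SD + 8.57 = 0, giving V_SD = 0.324 V (the root below V_ov).
I_D = (8.57 − 0.324) / 37.4 = 0.22 mA.

I_D = 0.220 mA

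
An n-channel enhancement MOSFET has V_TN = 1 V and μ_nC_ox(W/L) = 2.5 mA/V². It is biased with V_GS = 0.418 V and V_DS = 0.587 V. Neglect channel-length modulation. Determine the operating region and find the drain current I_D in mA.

V_GS = 0.418 V < V_TN = 1 V, so the transistor is in cutoff.

Cutoff; I_D = 0 mA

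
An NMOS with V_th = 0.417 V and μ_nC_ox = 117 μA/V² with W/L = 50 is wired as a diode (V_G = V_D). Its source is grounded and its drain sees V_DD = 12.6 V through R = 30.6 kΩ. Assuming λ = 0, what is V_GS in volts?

With gate tied to drain, V_GS = V_DS ≥ V_GS − V_th, so the device is in saturation.
k_n = μ_nC_ox · (W/L) = 5.85 mA/V².
KCL at the drain: ½ k_n (V_GS − V_th)² = (V_DD − V_GS)/R.
Let x = V_GS − 0.417. Then 89.5 x² + x − 12.18 = 0, giving x = 0.363 V (positive root), so V_GS = 0.78 V.
I_D = (V_DD − V_GS)/R = (12.6 − 0.78) / 30.6 = 0.386 mA.

V_GS = 0.780 V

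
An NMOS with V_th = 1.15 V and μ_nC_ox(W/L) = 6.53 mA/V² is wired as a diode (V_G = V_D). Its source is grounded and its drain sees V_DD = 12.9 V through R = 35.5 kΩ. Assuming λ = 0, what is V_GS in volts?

With gate tied to drain, V_GS = V_DS ≥ V_GS − V_th, so the device is in saturation.
KCL at the drain: ½ k_n (V_GS − V_th)² = (V_DD − V_GS)/R.
Let x = V_GS − 1.15. Then 116 x² + x − 11.75 = 0, giving x = 0.314 V (positive root), so V_GS = 1.46 V.
I_D = (V_DD − V_GS)/R = (12.9 − 1.46) / 35.5 = 0.322 mA.

V_GS = 1.46 V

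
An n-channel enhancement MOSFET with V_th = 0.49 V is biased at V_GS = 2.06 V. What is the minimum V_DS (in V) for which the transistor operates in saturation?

The boundary between triode and saturation is V_DS = V_GS − V_th = V_ov.
V_ov = 2.06 − 0.49 = 1.57 V.

V_DS,sat = 1.57 V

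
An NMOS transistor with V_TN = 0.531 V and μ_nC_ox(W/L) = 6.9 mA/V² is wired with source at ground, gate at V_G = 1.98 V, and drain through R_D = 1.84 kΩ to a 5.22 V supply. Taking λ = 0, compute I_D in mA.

V_GS = V_G = 1.98 V, so V_ov = 1.98 − 0.531 = 1.45 V.
Assume saturation: I_D = ½ k_n V_ov² = 0.5 × 6.9 × 1.45² = 7.24 mA, giving V_DS = V_DD − I_D R_D = 5.22 − 7.24 × 1.84 = -8.11 V.
But -8.11 V < V_ov = 1.45 V, so the device is actually in triode.
In triode I_D = k_n[V_ov V_DS − ½ V_DS²] and I_D = (V_DD − V_DS)/R_D. Equating: 6.35 V_DS² − 19.4 V_DS + 5.22 = 0, giving V_DS = 0.298 V (the root below V_ov).
I_D = (5.22 − 0.298) / 1.84 = 2.67 mA.

I_D = 2.67 mA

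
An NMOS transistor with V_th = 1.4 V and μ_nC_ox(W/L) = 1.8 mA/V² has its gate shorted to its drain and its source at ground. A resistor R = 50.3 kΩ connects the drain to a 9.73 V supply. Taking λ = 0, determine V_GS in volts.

V_GS = 1.82 V

With gate tied to drain, V_GS = V_DS ≥ V_GS − V_th, so the device is in saturation.
KCL at the drain: ½ k_n (V_GS − V_th)² = (V_DD − V_GS)/R.
Let x = V_GS − 1.4. Then 45.3 x² + x − 8.33 = 0, giving x = 0.418 V (positive root), so V_GS = 1.82 V.
I_D = (V_DD − V_GS)/R = (9.73 − 1.82) / 50.3 = 0.157 mA.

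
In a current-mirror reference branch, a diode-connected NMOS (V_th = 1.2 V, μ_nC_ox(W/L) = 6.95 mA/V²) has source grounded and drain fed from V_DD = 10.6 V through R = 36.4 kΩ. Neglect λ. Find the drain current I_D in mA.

I_D = 0.251 mA

With gate tied to drain, V_GS = V_DS ≥ V_GS − V_th, so the device is in saturation.
KCL at the drain: ½ k_n (V_GS − V_th)² = (V_DD − V_GS)/R.
Let x = V_GS − 1.2. Then 126 x² + x − 9.4 = 0, giving x = 0.269 V (positive root), so V_GS = 1.47 V.
I_D = (V_DD − V_GS)/R = (10.6 − 1.47) / 36.4 = 0.251 mA.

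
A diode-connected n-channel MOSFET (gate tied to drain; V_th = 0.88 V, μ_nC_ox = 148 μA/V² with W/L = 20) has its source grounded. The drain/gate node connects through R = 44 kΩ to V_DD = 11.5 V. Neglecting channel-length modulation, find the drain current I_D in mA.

I_D = 0.232 mA

With gate tied to drain, V_GS = V_DS ≥ V_GS − V_th, so the device is in saturation.
k_n = μ_nC_ox · (W/L) = 2.96 mA/V².
KCL at the drain: ½ k_n (V_GS − V_th)² = (V_DD − V_GS)/R.
Let x = V_GS − 0.88. Then 65.1 x² + x − 10.62 = 0, giving x = 0.396 V (positive root), so V_GS = 1.28 V.
I_D = (V_DD − V_GS)/R = (11.5 − 1.28) / 44 = 0.232 mA.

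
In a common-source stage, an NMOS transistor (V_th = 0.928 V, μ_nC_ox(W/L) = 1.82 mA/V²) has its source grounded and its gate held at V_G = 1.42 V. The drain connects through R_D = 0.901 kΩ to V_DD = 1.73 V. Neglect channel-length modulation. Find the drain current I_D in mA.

I_D = 0.220 mA

V_GS = V_G = 1.42 V, so V_ov = 1.42 − 0.928 = 0.492 V.
Assume saturation: I_D = ½ k_n V_ov² = 0.5 × 1.82 × 0.492² = 0.22 mA, giving V_DS = V_DD − I_D R_D = 1.73 − 0.22 × 0.901 = 1.53 V.
V_DS = 1.53 V ≥ V_ov = 0.492 V, confirming saturation.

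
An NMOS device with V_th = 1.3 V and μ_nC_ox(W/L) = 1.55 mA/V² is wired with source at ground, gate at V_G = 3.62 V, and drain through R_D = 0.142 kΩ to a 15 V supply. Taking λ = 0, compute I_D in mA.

I_D = 4.17 mA

V_GS = V_G = 3.62 V, so V_ov = 3.62 − 1.3 = 2.32 V.
Assume saturation: I_D = ½ k_n V_ov² = 0.5 × 1.55 × 2.32² = 4.17 mA, giving V_DS = V_DD − I_D R_D = 15 − 4.17 × 0.142 = 14.4 V.
V_DS = 14.4 V ≥ V_ov = 2.32 V, confirming saturation.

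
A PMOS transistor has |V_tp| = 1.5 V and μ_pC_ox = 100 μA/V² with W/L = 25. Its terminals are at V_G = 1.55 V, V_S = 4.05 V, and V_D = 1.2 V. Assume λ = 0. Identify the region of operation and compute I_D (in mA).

V_SG = V_S − V_G = 4.05 − 1.55 = 2.5 V; V_SD = V_S − V_D = 4.05 − 1.2 = 2.85 V.
k_p = μ_pC_ox · (W/L) = 2.5 mA/V².
V_ov = V_SG − |V_tp| = 2.5 − 1.5 = 1 V.
Since V_SD = 2.85 V ≥ V_ov = 1 V, the device is in saturation.
I_D = ½ k_p V_ov² = 0.5 × 2.5 × 1² = 1.25 mA.

Saturation; I_D = 1.25 mA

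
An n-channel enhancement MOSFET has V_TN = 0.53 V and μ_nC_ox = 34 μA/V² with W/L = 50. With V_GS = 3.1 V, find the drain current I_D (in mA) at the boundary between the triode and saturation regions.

I_D = 5.61 mA

At the boundary V_DS = V_ov = V_GS − V_TN = 3.1 − 0.53 = 2.57 V.
k_n = μ_nC_ox · (W/L) = 1.7 mA/V².
I_D = ½ k_n V_ov² = 0.5 × 1.7 × 2.57² = 5.61 mA.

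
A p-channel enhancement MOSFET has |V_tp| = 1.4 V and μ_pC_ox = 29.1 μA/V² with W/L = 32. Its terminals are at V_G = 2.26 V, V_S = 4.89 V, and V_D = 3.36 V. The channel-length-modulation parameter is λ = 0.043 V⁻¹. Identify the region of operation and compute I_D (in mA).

V_SG = V_S − V_G = 4.89 − 2.26 = 2.63 V; V_SD = V_S − V_D = 4.89 − 3.36 = 1.53 V.
k_p = μ_pC_ox · (W/L) = 0.9312 mA/V².
V_ov = V_SG − |V_tp| = 2.63 − 1.4 = 1.23 V.
Since V_SD = 1.53 V ≥ V_ov = 1.23 V, the device is in saturation.
I_D = ½ k_p V_ov² (1 + λ V_SD) = 0.5 × 0.9312 × 1.23² × (1 + 0.043 × 1.53) = 0.751 mA.

Saturation; I_D = 0.751 mA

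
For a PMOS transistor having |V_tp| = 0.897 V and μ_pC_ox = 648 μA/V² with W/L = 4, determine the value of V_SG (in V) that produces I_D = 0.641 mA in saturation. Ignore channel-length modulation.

V_SG = 1.60 V

k_p = μ_pC_ox · (W/L) = 2.592 mA/V².
In saturation I_D = ½ k_p (V_SG − |V_tp|)², so V_SG − |V_tp| = √(2 I_D / k_p) = √(2 × 0.641 / 2.592) = 0.703 V.
V_SG = 0.897 + 0.703 = 1.6 V.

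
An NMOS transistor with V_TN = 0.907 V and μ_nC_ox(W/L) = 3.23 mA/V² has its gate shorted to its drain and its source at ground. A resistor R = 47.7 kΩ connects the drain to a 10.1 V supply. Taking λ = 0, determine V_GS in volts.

With gate tied to drain, V_GS = V_DS ≥ V_GS − V_TN, so the device is in saturation.
KCL at the drain: ½ k_n (V_GS − V_TN)² = (V_DD − V_GS)/R.
Let x = V_GS − 0.907. Then 77 x² + x − 9.193 = 0, giving x = 0.339 V (positive root), so V_GS = 1.25 V.
I_D = (V_DD − V_GS)/R = (10.1 − 1.25) / 47.7 = 0.186 mA.

V_GS = 1.25 V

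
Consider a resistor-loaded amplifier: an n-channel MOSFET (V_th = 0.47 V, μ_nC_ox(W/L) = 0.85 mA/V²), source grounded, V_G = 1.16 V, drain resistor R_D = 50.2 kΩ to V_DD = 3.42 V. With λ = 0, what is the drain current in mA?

V_GS = V_G = 1.16 V, so V_ov = 1.16 − 0.47 = 0.69 V.
Assume saturation: I_D = ½ k_n V_ov² = 0.5 × 0.85 × 0.69² = 0.202 mA, giving V_DS = V_DD − I_D R_D = 3.42 − 0.202 × 50.2 = -6.74 V.
But -6.74 V < V_ov = 0.69 V, so the device is actually in triode.
In triode I_D = k_n[V_ov V_DS − ½ V_DS²] and I_D = (V_DD − V_DS)/R_D. Equating: 21.3 V_DS² − 30.44 V_DS + 3.42 = 0, giving V_DS = 0.123 V (the root below V_ov).
I_D = (3.42 − 0.123) / 50.2 = 0.0657 mA.

I_D = 0.0657 mA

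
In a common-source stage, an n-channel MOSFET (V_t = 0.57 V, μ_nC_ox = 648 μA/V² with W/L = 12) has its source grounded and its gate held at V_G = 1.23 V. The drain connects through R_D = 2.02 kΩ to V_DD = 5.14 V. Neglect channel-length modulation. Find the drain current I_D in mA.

V_GS = V_G = 1.23 V, so V_ov = 1.23 − 0.57 = 0.66 V.
k_n = μ_nC_ox · (W/L) = 7.776 mA/V².
Assume saturation: I_D = ½ k_n V_ov² = 0.5 × 7.776 × 0.66² = 1.69 mA, giving V_DS = V_DD − I_D R_D = 5.14 − 1.69 × 2.02 = 1.72 V.
V_DS = 1.72 V ≥ V_ov = 0.66 V, confirming saturation.

I_D = 1.69 mA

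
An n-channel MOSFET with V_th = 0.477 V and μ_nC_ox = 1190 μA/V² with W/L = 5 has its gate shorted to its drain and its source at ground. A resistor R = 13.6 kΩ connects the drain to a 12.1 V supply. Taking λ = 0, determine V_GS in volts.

V_GS = 1.00 V

With gate tied to drain, V_GS = V_DS ≥ V_GS − V_th, so the device is in saturation.
k_n = μ_nC_ox · (W/L) = 5.95 mA/V².
KCL at the drain: ½ k_n (V_GS − V_th)² = (V_DD − V_GS)/R.
Let x = V_GS − 0.477. Then 40.5 x² + x − 11.62 = 0, giving x = 0.524 V (positive root), so V_GS = 1 V.
I_D = (V_DD − V_GS)/R = (12.1 − 1) / 13.6 = 0.816 mA.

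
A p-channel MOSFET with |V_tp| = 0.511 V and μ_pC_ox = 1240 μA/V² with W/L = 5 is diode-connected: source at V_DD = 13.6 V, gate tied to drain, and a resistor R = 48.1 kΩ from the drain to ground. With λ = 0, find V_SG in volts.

V_SG = 0.804 V

With gate tied to drain, V_SG = V_SD ≥ V_SG − |V_tp|, so the device is in saturation.
k_p = μ_pC_ox · (W/L) = 6.2 mA/V².
KCL at the drain: ½ k_p (V_SG − |V_tp|)² = (V_DD − V_SG)/R.
Let x = V_SG − 0.511. Then 149 x² + x − 13.09 = 0, giving x = 0.293 V (positive root), so V_SG = 0.804 V.
I_D = (V_DD − V_SG)/R = (13.6 − 0.804) / 48.1 = 0.266 mA.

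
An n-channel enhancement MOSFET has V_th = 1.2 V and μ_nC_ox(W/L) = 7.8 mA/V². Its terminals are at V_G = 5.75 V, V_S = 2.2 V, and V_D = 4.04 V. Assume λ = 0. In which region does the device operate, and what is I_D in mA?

V_GS = V_G − V_S = 5.75 − 2.2 = 3.55 V; V_DS = V_D − V_S = 4.04 − 2.2 = 1.84 V.
V_ov = V_GS − V_th = 3.55 − 1.2 = 2.35 V.
Since V_DS = 1.84 V < V_ov = 2.35 V, the device is in the triode region.
I_D = k_n [V_ov · V_DS − ½ V_DS²] = 7.8 × [2.35 × 1.84 − 0.5 × 1.84²] = 20.5 mA.

Triode; I_D = 20.5 mA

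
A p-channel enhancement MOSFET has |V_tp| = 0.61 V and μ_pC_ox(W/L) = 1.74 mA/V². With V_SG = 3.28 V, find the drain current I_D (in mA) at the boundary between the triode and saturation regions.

I_D = 6.20 mA

At the boundary V_SD = V_ov = V_SG − |V_tp| = 3.28 − 0.61 = 2.67 V.
I_D = ½ k_p V_ov² = 0.5 × 1.74 × 2.67² = 6.2 mA.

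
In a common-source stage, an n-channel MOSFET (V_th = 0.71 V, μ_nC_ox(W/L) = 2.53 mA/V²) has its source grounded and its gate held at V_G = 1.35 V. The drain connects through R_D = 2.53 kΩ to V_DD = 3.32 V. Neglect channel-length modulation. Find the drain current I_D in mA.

I_D = 0.518 mA

V_GS = V_G = 1.35 V, so V_ov = 1.35 − 0.71 = 0.64 V.
Assume saturation: I_D = ½ k_n V_ov² = 0.5 × 2.53 × 0.64² = 0.518 mA, giving V_DS = V_DD − I_D R_D = 3.32 − 0.518 × 2.53 = 2.01 V.
V_DS = 2.01 V ≥ V_ov = 0.64 V, confirming saturation.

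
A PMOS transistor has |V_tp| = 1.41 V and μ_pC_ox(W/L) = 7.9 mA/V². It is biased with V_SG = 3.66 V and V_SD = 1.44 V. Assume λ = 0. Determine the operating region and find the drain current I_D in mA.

V_ov = V_SG − |V_tp| = 3.66 − 1.41 = 2.25 V.
Since V_SD = 1.44 V < V_ov = 2.25 V, the device is in the triode region.
I_D = k_p [V_ov · V_SD − ½ V_SD²] = 7.9 × [2.25 × 1.44 − 0.5 × 1.44²] = 17.4 mA.

Triode; I_D = 17.4 mA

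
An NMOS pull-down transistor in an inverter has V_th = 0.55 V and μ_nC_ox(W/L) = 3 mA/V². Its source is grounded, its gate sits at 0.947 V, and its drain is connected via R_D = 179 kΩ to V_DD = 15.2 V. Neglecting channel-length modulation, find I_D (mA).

I_D = 0.0845 mA

V_GS = V_G = 0.947 V, so V_ov = 0.947 − 0.55 = 0.397 V.
Assume saturation: I_D = ½ k_n V_ov² = 0.5 × 3 × 0.397² = 0.236 mA, giving V_DS = V_DD − I_D R_D = 15.2 − 0.236 × 179 = -27.1 V.
But -27.1 V < V_ov = 0.397 V, so the device is actually in triode.
In triode I_D = k_n[V_ov V_DS − ½ V_DS²] and I_D = (V_DD − V_DS)/R_D. Equating: 268 V_DS² − 214.2 V_DS + 15.2 = 0, giving V_DS = 0.0787 V (the root below V_ov).
I_D = (15.2 − 0.0787) / 179 = 0.0845 mA.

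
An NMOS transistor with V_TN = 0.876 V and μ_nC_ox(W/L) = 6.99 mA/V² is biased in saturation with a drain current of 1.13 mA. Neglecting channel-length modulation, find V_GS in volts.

In saturation I_D = ½ k_n (V_GS − V_TN)², so V_GS − V_TN = √(2 I_D / k_n) = √(2 × 1.13 / 6.99) = 0.569 V.
V_GS = 0.876 + 0.569 = 1.44 V.

V_GS = 1.44 V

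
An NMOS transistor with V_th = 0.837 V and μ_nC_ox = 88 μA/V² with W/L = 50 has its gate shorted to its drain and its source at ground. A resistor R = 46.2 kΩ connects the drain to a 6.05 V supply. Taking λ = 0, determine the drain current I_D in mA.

With gate tied to drain, V_GS = V_DS ≥ V_GS − V_th, so the device is in saturation.
k_n = μ_nC_ox · (W/L) = 4.4 mA/V².
KCL at the drain: ½ k_n (V_GS − V_th)² = (V_DD − V_GS)/R.
Let x = V_GS − 0.837. Then 102 x² + x − 5.213 = 0, giving x = 0.222 V (positive root), so V_GS = 1.06 V.
I_D = (V_DD − V_GS)/R = (6.05 − 1.06) / 46.2 = 0.108 mA.

I_D = 0.108 mA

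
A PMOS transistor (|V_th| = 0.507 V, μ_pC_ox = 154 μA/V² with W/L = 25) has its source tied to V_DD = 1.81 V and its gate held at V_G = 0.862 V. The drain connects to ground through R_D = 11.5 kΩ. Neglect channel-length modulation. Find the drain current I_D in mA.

V_SG = V_DD − V_G = 1.81 − 0.862 = 0.948 V, so V_ov = 0.948 − 0.507 = 0.441 V.
k_p = μ_pC_ox · (W/L) = 3.85 mA/V².
Assume saturation: I_D = ½ k_p V_ov² = 0.5 × 3.85 × 0.441² = 0.374 mA, giving V_SD = V_DD − I_D R_D = 1.81 − 0.374 × 11.5 = -2.5 V.
But -2.5 V < V_ov = 0.441 V, so the device is actually in triode.
In triode I_D = k_p[V_ov V_SD − ½ V_SD²] and I_D = (V_DD − V_SD)/R_D. Equating: 22.1 V_SD² − 20.53 V_SD + 1.81 = 0, giving V_SD = 0.0987 V (the root below V_ov).
I_D = (1.81 − 0.0987) / 11.5 = 0.149 mA.

I_D = 0.149 mA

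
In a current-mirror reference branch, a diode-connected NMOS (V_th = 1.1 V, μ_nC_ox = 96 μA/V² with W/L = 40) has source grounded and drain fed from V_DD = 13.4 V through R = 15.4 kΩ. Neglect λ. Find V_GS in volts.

V_GS = 1.73 V

With gate tied to drain, V_GS = V_DS ≥ V_GS − V_th, so the device is in saturation.
k_n = μ_nC_ox · (W/L) = 3.84 mA/V².
KCL at the drain: ½ k_n (V_GS − V_th)² = (V_DD − V_GS)/R.
Let x = V_GS − 1.1. Then 29.6 x² + x − 12.3 = 0, giving x = 0.628 V (positive root), so V_GS = 1.73 V.
I_D = (V_DD − V_GS)/R = (13.4 − 1.73) / 15.4 = 0.758 mA.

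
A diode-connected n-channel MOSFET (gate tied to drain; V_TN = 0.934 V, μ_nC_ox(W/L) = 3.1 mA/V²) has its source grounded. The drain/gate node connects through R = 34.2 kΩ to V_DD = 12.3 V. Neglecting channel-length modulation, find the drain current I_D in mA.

With gate tied to drain, V_GS = V_DS ≥ V_GS − V_TN, so the device is in saturation.
KCL at the drain: ½ k_n (V_GS − V_TN)² = (V_DD − V_GS)/R.
Let x = V_GS − 0.934. Then 53 x² + x − 11.37 = 0, giving x = 0.454 V (positive root), so V_GS = 1.39 V.
I_D = (V_DD − V_GS)/R = (12.3 − 1.39) / 34.2 = 0.319 mA.

I_D = 0.319 mA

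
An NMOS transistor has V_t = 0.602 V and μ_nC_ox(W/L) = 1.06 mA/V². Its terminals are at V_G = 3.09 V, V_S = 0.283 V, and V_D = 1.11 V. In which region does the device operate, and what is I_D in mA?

Triode; I_D = 1.57 mA

V_GS = V_G − V_S = 3.09 − 0.283 = 2.81 V; V_DS = V_D − V_S = 1.11 − 0.283 = 0.827 V.
V_ov = V_GS − V_t = 2.81 − 0.602 = 2.21 V.
Since V_DS = 0.827 V < V_ov = 2.21 V, the device is in the triode region.
I_D = k_n [V_ov · V_DS − ½ V_DS²] = 1.06 × [2.21 × 0.827 − 0.5 × 0.827²] = 1.57 mA.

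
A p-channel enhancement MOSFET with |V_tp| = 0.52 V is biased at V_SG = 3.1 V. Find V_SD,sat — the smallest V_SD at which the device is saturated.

The boundary between triode and saturation is V_SD = V_SG − |V_tp| = V_ov.
V_ov = 3.1 − 0.52 = 2.58 V.

V_SD,sat = 2.58 V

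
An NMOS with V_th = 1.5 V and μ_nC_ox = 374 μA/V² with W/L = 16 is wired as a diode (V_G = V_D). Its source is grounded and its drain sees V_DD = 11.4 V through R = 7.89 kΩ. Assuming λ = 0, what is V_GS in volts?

With gate tied to drain, V_GS = V_DS ≥ V_GS − V_th, so the device is in saturation.
k_n = μ_nC_ox · (W/L) = 5.984 mA/V².
KCL at the drain: ½ k_n (V_GS − V_th)² = (V_DD − V_GS)/R.
Let x = V_GS − 1.5. Then 23.6 x² + x − 9.9 = 0, giving x = 0.627 V (positive root), so V_GS = 2.13 V.
I_D = (V_DD − V_GS)/R = (11.4 − 2.13) / 7.89 = 1.18 mA.

V_GS = 2.13 V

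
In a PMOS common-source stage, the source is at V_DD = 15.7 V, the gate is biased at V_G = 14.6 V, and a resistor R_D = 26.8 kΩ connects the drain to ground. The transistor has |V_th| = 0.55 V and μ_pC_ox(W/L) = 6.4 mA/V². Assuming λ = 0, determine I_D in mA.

I_D = 0.578 mA

V_SG = V_DD − V_G = 15.7 − 14.6 = 1.1 V, so V_ov = 1.1 − 0.55 = 0.55 V.
Assume saturation: I_D = ½ k_p V_ov² = 0.5 × 6.4 × 0.55² = 0.968 mA, giving V_SD = V_DD − I_D R_D = 15.7 − 0.968 × 26.8 = -10.2 V.
But -10.2 V < V_ov = 0.55 V, so the device is actually in triode.
In triode I_D = k_p[V_ov V_SD − ½ V_SD²] and I_D = (V_DD − V_SD)/R_D. Equating: 85.8 V_SD² − 95.34 V_SD + 15.7 = 0, giving V_SD = 0.201 V (the root below V_ov).
I_D = (15.7 − 0.201) / 26.8 = 0.578 mA.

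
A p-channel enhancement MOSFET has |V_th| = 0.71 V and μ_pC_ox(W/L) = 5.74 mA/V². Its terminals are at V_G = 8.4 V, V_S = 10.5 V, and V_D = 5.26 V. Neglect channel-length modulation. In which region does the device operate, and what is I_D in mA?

Saturation; I_D = 5.55 mA

V_SG = V_S − V_G = 10.5 − 8.4 = 2.1 V; V_SD = V_S − V_D = 10.5 − 5.26 = 5.24 V.
V_ov = V_SG − |V_th| = 2.1 − 0.71 = 1.39 V.
Since V_SD = 5.24 V ≥ V_ov = 1.39 V, the device is in saturation.
I_D = ½ k_p V_ov² = 0.5 × 5.74 × 1.39² = 5.55 mA.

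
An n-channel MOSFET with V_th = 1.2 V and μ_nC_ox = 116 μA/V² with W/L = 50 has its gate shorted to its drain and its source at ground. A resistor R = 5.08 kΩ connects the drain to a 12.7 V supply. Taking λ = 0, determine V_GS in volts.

With gate tied to drain, V_GS = V_DS ≥ V_GS − V_th, so the device is in saturation.
k_n = μ_nC_ox · (W/L) = 5.8 mA/V².
KCL at the drain: ½ k_n (V_GS − V_th)² = (V_DD − V_GS)/R.
Let x = V_GS − 1.2. Then 14.7 x² + x − 11.5 = 0, giving x = 0.85 V (positive root), so V_GS = 2.05 V.
I_D = (V_DD − V_GS)/R = (12.7 − 2.05) / 5.08 = 2.1 mA.

V_GS = 2.05 V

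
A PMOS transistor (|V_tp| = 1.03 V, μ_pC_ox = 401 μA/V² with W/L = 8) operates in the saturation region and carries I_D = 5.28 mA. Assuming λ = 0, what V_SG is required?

V_SG = 2.84 V

k_p = μ_pC_ox · (W/L) = 3.208 mA/V².
In saturation I_D = ½ k_p (V_SG − |V_tp|)², so V_SG − |V_tp| = √(2 I_D / k_p) = √(2 × 5.28 / 3.208) = 1.81 V.
V_SG = 1.03 + 1.81 = 2.84 V.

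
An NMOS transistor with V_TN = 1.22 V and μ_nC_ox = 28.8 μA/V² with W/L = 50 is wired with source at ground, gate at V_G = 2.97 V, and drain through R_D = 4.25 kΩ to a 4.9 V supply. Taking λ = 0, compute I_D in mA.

V_GS = V_G = 2.97 V, so V_ov = 2.97 − 1.22 = 1.75 V.
k_n = μ_nC_ox · (W/L) = 1.44 mA/V².
Assume saturation: I_D = ½ k_n V_ov² = 0.5 × 1.44 × 1.75² = 2.21 mA, giving V_DS = V_DD − I_D R_D = 4.9 − 2.21 × 4.25 = -4.47 V.
But -4.47 V < V_ov = 1.75 V, so the device is actually in triode.
In triode I_D = k_n[V_ov V_DS − ½ V_DS²] and I_D = (V_DD − V_DS)/R_D. Equating: 3.06 V_DS² − 11.71 V_DS + 4.9 = 0, giving V_DS = 0.478 V (the root below V_ov).
I_D = (4.9 − 0.478) / 4.25 = 1.04 mA.

I_D = 1.04 mA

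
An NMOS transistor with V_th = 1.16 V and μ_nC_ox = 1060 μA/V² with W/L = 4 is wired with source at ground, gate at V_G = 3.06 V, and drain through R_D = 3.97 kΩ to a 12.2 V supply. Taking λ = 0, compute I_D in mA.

I_D = 2.97 mA

V_GS = V_G = 3.06 V, so V_ov = 3.06 − 1.16 = 1.9 V.
k_n = μ_nC_ox · (W/L) = 4.24 mA/V².
Assume saturation: I_D = ½ k_n V_ov² = 0.5 × 4.24 × 1.9² = 7.65 mA, giving V_DS = V_DD − I_D R_D = 12.2 − 7.65 × 3.97 = -18.2 V.
But -18.2 V < V_ov = 1.9 V, so the device is actually in triode.
In triode I_D = k_n[V_ov V_DS − ½ V_DS²] and I_D = (V_DD − V_DS)/R_D. Equating: 8.42 V_DS² − 32.98 V_DS + 12.2 = 0, giving V_DS = 0.414 V (the root below V_ov).
I_D = (12.2 − 0.414) / 3.97 = 2.97 mA.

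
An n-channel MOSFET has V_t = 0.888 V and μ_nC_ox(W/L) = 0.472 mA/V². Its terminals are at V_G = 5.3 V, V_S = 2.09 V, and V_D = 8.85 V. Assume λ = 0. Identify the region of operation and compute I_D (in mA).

Saturation; I_D = 1.27 mA

V_GS = V_G − V_S = 5.3 − 2.09 = 3.21 V; V_DS = V_D − V_S = 8.85 − 2.09 = 6.76 V.
V_ov = V_GS − V_t = 3.21 − 0.888 = 2.32 V.
Since V_DS = 6.76 V ≥ V_ov = 2.32 V, the device is in saturation.
I_D = ½ k_n V_ov² = 0.5 × 0.472 × 2.32² = 1.27 mA.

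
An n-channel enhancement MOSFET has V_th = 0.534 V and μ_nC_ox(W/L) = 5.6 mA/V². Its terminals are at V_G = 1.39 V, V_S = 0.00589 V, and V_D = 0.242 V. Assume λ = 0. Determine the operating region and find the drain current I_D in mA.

V_GS = V_G − V_S = 1.39 − 0.00589 = 1.38 V; V_DS = V_D − V_S = 0.242 − 0.00589 = 0.236 V.
V_ov = V_GS − V_th = 1.38 − 0.534 = 0.85 V.
Since V_DS = 0.236 V < V_ov = 0.85 V, the device is in the triode region.
I_D = k_n [V_ov · V_DS − ½ V_DS²] = 5.6 × [0.85 × 0.236 − 0.5 × 0.236²] = 0.968 mA.

Triode; I_D = 0.968 mA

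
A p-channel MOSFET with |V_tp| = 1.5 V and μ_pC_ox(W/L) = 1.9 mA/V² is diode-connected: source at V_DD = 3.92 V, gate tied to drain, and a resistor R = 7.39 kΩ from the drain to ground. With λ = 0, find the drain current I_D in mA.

With gate tied to drain, V_SG = V_SD ≥ V_SG − |V_tp|, so the device is in saturation.
KCL at the drain: ½ k_p (V_SG − |V_tp|)² = (V_DD − V_SG)/R.
Let x = V_SG − 1.5. Then 7.02 x² + x − 2.42 = 0, giving x = 0.52 V (positive root), so V_SG = 2.02 V.
I_D = (V_DD − V_SG)/R = (3.92 − 2.02) / 7.39 = 0.257 mA.

I_D = 0.257 mA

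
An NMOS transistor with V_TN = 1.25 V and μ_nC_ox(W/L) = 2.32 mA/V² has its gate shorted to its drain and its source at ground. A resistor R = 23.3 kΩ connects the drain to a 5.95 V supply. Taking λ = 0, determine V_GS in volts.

With gate tied to drain, V_GS = V_DS ≥ V_GS − V_TN, so the device is in saturation.
KCL at the drain: ½ k_n (V_GS − V_TN)² = (V_DD − V_GS)/R.
Let x = V_GS − 1.25. Then 27 x² + x − 4.7 = 0, giving x = 0.399 V (positive root), so V_GS = 1.65 V.
I_D = (V_DD − V_GS)/R = (5.95 − 1.65) / 23.3 = 0.185 mA.

V_GS = 1.65 V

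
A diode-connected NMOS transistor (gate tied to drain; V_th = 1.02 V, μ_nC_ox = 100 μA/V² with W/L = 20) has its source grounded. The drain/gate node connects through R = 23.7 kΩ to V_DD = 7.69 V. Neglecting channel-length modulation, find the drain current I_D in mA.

I_D = 0.260 mA

With gate tied to drain, V_GS = V_DS ≥ V_GS − V_th, so the device is in saturation.
k_n = μ_nC_ox · (W/L) = 2 mA/V².
KCL at the drain: ½ k_n (V_GS − V_th)² = (V_DD − V_GS)/R.
Let x = V_GS − 1.02. Then 23.7 x² + x − 6.67 = 0, giving x = 0.51 V (positive root), so V_GS = 1.53 V.
I_D = (V_DD − V_GS)/R = (7.69 − 1.53) / 23.7 = 0.26 mA.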